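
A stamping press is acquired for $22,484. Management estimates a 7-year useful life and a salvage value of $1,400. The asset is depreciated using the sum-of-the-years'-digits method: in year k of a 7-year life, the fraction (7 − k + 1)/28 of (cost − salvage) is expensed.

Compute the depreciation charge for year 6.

Depreciable base = $22,484 − $1,400 = $21,084.
Sum of the years' digits = 7+6+5+4+3+2+1 = 28.
Year 1: $21,084 × 7/28 = $5,271. Book value $17,213.
Year 2: $21,084 × 6/28 = $4,518. Book value $12,695.
Year 3: $21,084 × 5/28 = $3,765. Book value $8,930.
Year 4: $21,084 × 4/28 = $3,012. Book value $5,918.
Year 5: $21,084 × 3/28 = $2,259. Book value $3,659.
Year 6: $21,084 × 2/28 = $1,506. Book value $2,153.

$1,506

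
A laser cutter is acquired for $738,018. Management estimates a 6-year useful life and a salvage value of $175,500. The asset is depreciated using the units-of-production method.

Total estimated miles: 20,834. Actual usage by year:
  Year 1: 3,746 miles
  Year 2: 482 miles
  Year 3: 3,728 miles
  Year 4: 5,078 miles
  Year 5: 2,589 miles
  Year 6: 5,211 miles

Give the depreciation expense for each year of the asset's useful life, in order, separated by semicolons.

$101,142; $13,014; $100,656; $137,106; $69,903; $140,697

Depreciable base = $738,018 − $175,500 = $562,518.
Rate = $562,518 / 20,834 miles = $27 per mile.
Year 1: 3,746 × $27 = $101,142. Book value $636,876.
Year 2: 482 × $27 = $13,014. Book value $623,862.
Year 3: 3,728 × $27 = $100,656. Book value $523,206.
Year 4: 5,078 × $27 = $137,106. Book value $386,100.
Year 5: 2,589 × $27 = $69,903. Book value $316,197.
Year 6: 5,211 × $27 = $140,697. Book value $175,500.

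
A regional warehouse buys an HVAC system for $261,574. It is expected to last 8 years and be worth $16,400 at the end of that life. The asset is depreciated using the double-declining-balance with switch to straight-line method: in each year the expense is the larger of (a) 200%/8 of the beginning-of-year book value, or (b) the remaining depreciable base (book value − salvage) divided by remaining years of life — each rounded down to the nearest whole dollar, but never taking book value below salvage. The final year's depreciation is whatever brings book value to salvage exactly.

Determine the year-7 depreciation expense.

Depreciable base = $261,574 − $16,400 = $245,174.
Year 1: DB = ⌊$261,574 × 200%/8⌋ = $65,393; SL = ⌊$245,174/8⌋ = $30,646 → take DB $65,393. Book value $196,181.
Year 2: DB = ⌊$196,181 × 200%/8⌋ = $49,045; SL = ⌊$179,781/7⌋ = $25,683 → take DB $49,045. Book value $147,136.
Year 3: DB = ⌊$147,136 × 200%/8⌋ = $36,784; SL = ⌊$130,736/6⌋ = $21,789 → take DB $36,784. Book value $110,352.
Year 4: DB = ⌊$110,352 × 200%/8⌋ = $27,588; SL = ⌊$93,952/5⌋ = $18,790 → take DB $27,588. Book value $82,764.
Year 5: DB = ⌊$82,764 × 200%/8⌋ = $20,691; SL = ⌊$66,364/4⌋ = $16,591 → take DB $20,691. Book value $62,073.
Year 6: DB = ⌊$62,073 × 200%/8⌋ = $15,518; SL = ⌊$45,673/3⌋ = $15,224 → take DB $15,518. Book value $46,555.
Year 7: DB = ⌊$46,555 × 200%/8⌋ = $11,638; SL = ⌊$30,155/2⌋ = $15,077 → take SL $15,077. Book value $31,478.

$15,077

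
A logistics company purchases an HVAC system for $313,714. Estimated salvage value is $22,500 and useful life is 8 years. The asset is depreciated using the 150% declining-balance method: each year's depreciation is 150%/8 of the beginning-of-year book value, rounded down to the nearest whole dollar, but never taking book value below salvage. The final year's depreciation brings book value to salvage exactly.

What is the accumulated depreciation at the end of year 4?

Depreciable base = $313,714 − $22,500 = $291,214.
Year 1: ⌊$313,714 × 150%/8⌋ = $58,821. Book value $254,893.
Year 2: ⌊$254,893 × 150%/8⌋ = $47,792. Book value $207,101.
Year 3: ⌊$207,101 × 150%/8⌋ = $38,831. Book value $168,270.
Year 4: ⌊$168,270 × 150%/8⌋ = $31,550. Book value $136,720.
Accumulated through year 4 = $313,714 − $136,720 = $176,994.

$176,994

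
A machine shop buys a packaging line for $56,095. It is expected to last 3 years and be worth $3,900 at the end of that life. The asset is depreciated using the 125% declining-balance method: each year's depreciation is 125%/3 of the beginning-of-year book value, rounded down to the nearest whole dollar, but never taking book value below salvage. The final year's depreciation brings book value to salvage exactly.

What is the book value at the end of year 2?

Depreciable base = $56,095 − $3,900 = $52,195.
Year 1: ⌊$56,095 × 125%/3⌋ = $23,372. Book value $32,723.
Year 2: ⌊$32,723 × 125%/3⌋ = $13,634. Book value $19,089.

$19,089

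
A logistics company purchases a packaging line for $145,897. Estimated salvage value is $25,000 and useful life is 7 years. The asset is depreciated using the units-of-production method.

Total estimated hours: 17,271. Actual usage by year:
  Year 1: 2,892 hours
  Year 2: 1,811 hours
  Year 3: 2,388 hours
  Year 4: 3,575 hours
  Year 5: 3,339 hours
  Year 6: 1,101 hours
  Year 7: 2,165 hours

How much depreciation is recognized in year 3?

Depreciable base = $145,897 − $25,000 = $120,897.
Rate = $120,897 / 17,271 hours = $7 per hour.
Year 1: 2,892 × $7 = $20,244. Book value $125,653.
Year 2: 1,811 × $7 = $12,677. Book value $112,976.
Year 3: 2,388 × $7 = $16,716. Book value $96,260.

$16,716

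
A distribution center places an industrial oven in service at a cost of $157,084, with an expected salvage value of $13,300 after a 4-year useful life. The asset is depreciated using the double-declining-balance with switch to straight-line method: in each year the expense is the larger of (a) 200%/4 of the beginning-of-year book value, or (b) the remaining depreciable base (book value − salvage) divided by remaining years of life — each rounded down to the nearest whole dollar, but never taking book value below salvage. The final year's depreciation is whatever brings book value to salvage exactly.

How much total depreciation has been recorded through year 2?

Depreciable base = $157,084 − $13,300 = $143,784.
Year 1: DB = ⌊$157,084 × 200%/4⌋ = $78,542; SL = ⌊$143,784/4⌋ = $35,946 → take DB $78,542. Book value $78,542.
Year 2: DB = ⌊$78,542 × 200%/4⌋ = $39,271; SL = ⌊$65,242/3⌋ = $21,747 → take DB $39,271. Book value $39,271.
Accumulated through year 2 = $157,084 − $39,271 = $117,813.

$117,813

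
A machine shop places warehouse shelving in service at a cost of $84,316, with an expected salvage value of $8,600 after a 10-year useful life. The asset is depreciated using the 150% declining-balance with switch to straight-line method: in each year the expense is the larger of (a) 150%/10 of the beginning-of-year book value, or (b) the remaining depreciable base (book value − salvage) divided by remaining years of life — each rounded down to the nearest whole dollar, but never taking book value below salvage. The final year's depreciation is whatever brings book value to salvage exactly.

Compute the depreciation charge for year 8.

Depreciable base = $84,316 − $8,600 = $75,716.
Year 1: DB = ⌊$84,316 × 150%/10⌋ = $12,647; SL = ⌊$75,716/10⌋ = $7,571 → take DB $12,647. Book value $71,669.
Year 2: DB = ⌊$71,669 × 150%/10⌋ = $10,750; SL = ⌊$63,069/9⌋ = $7,007 → take DB $10,750. Book value $60,919.
Year 3: DB = ⌊$60,919 × 150%/10⌋ = $9,137; SL = ⌊$52,319/8⌋ = $6,539 → take DB $9,137. Book value $51,782.
Year 4: DB = ⌊$51,782 × 150%/10⌋ = $7,767; SL = ⌊$43,182/7⌋ = $6,168 → take DB $7,767. Book value $44,015.
Year 5: DB = ⌊$44,015 × 150%/10⌋ = $6,602; SL = ⌊$35,415/6⌋ = $5,902 → take DB $6,602. Book value $37,413.
Year 6: DB = ⌊$37,413 × 150%/10⌋ = $5,611; SL = ⌊$28,813/5⌋ = $5,762 → take SL $5,762. Book value $31,651.
Year 7: DB = ⌊$31,651 × 150%/10⌋ = $4,747; SL = ⌊$23,051/4⌋ = $5,762 → take SL $5,762. Book value $25,889.
Year 8: DB = ⌊$25,889 × 150%/10⌋ = $3,883; SL = ⌊$17,289/3⌋ = $5,763 → take SL $5,763. Book value $20,126.

$5,763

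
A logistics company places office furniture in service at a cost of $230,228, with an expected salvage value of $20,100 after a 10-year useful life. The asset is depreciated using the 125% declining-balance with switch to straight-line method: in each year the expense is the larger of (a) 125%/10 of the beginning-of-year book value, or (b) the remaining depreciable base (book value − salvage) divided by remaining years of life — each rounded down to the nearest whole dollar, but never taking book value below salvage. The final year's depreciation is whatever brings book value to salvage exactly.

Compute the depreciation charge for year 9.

Depreciable base = $230,228 − $20,100 = $210,128.
Year 1: DB = ⌊$230,228 × 125%/10⌋ = $28,778; SL = ⌊$210,128/10⌋ = $21,012 → take DB $28,778. Book value $201,450.
Year 2: DB = ⌊$201,450 × 125%/10⌋ = $25,181; SL = ⌊$181,350/9⌋ = $20,150 → take DB $25,181. Book value $176,269.
Year 3: DB = ⌊$176,269 × 125%/10⌋ = $22,033; SL = ⌊$156,169/8⌋ = $19,521 → take DB $22,033. Book value $154,236.
Year 4: DB = ⌊$154,236 × 125%/10⌋ = $19,279; SL = ⌊$134,136/7⌋ = $19,162 → take DB $19,279. Book value $134,957.
Year 5: DB = ⌊$134,957 × 125%/10⌋ = $16,869; SL = ⌊$114,857/6⌋ = $19,142 → take SL $19,142. Book value $115,815.
Year 6: DB = ⌊$115,815 × 125%/10⌋ = $14,476; SL = ⌊$95,715/5⌋ = $19,143 → take SL $19,143. Book value $96,672.
Year 7: DB = ⌊$96,672 × 125%/10⌋ = $12,084; SL = ⌊$76,572/4⌋ = $19,143 → take SL $19,143. Book value $77,529.
Year 8: DB = ⌊$77,529 × 125%/10⌋ = $9,691; SL = ⌊$57,429/3⌋ = $19,143 → take SL $19,143. Book value $58,386.
Year 9: DB = ⌊$58,386 × 125%/10⌋ = $7,298; SL = ⌊$38,286/2⌋ = $19,143 → take SL $19,143. Book value $39,243.

$19,143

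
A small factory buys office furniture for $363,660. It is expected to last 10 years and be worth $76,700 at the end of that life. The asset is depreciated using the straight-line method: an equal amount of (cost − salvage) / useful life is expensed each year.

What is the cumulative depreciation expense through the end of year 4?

$114,784

Depreciable base = $363,660 − $76,700 = $286,960.
Annual expense = $286,960 / 10 = $28,696.
End of year 1: book value $334,964.
End of year 2: book value $306,268.
End of year 3: book value $277,572.
End of year 4: book value $248,876.
Accumulated through year 4 = $363,660 − $248,876 = $114,784.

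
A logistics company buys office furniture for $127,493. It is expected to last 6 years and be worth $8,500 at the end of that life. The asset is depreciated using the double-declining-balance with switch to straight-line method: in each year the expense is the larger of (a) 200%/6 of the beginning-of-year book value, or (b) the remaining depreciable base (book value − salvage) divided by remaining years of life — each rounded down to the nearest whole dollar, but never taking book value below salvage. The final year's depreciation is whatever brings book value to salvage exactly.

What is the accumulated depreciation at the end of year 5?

$110,703

Depreciable base = $127,493 − $8,500 = $118,993.
Year 1: DB = ⌊$127,493 × 200%/6⌋ = $42,497; SL = ⌊$118,993/6⌋ = $19,832 → take DB $42,497. Book value $84,996.
Year 2: DB = ⌊$84,996 × 200%/6⌋ = $28,332; SL = ⌊$76,496/5⌋ = $15,299 → take DB $28,332. Book value $56,664.
Year 3: DB = ⌊$56,664 × 200%/6⌋ = $18,888; SL = ⌊$48,164/4⌋ = $12,041 → take DB $18,888. Book value $37,776.
Year 4: DB = ⌊$37,776 × 200%/6⌋ = $12,592; SL = ⌊$29,276/3⌋ = $9,758 → take DB $12,592. Book value $25,184.
Year 5: DB = ⌊$25,184 × 200%/6⌋ = $8,394; SL = ⌊$16,684/2⌋ = $8,342 → take DB $8,394. Book value $16,790.
Accumulated through year 5 = $127,493 − $16,790 = $110,703.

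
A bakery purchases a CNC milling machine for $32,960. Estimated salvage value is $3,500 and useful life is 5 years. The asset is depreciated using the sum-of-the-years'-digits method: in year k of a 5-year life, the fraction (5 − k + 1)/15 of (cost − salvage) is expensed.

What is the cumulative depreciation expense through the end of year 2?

$17,676

Depreciable base = $32,960 − $3,500 = $29,460.
Sum of the years' digits = 5+4+3+2+1 = 15.
Year 1: $29,460 × 5/15 = $9,820. Book value $23,140.
Year 2: $29,460 × 4/15 = $7,856. Book value $15,284.
Accumulated through year 2 = $32,960 − $15,284 = $17,676.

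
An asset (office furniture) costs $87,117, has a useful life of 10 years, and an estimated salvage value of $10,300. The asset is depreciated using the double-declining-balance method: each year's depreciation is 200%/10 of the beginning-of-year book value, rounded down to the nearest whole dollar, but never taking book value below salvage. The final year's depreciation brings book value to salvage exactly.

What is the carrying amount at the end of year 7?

Depreciable base = $87,117 − $10,300 = $76,817.
Year 1: ⌊$87,117 × 200%/10⌋ = $17,423. Book value $69,694.
Year 2: ⌊$69,694 × 200%/10⌋ = $13,938. Book value $55,756.
Year 3: ⌊$55,756 × 200%/10⌋ = $11,151. Book value $44,605.
Year 4: ⌊$44,605 × 200%/10⌋ = $8,921. Book value $35,684.
Year 5: ⌊$35,684 × 200%/10⌋ = $7,136. Book value $28,548.
Year 6: ⌊$28,548 × 200%/10⌋ = $5,709. Book value $22,839.
Year 7: ⌊$22,839 × 200%/10⌋ = $4,567. Book value $18,272.

$18,272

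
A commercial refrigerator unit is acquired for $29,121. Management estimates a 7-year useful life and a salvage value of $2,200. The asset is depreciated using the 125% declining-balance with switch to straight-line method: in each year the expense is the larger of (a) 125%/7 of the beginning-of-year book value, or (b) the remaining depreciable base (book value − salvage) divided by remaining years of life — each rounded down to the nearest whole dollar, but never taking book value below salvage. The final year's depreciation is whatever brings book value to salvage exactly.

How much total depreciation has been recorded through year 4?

$16,464

Depreciable base = $29,121 − $2,200 = $26,921.
Year 1: DB = ⌊$29,121 × 125%/7⌋ = $5,200; SL = ⌊$26,921/7⌋ = $3,845 → take DB $5,200. Book value $23,921.
Year 2: DB = ⌊$23,921 × 125%/7⌋ = $4,271; SL = ⌊$21,721/6⌋ = $3,620 → take DB $4,271. Book value $19,650.
Year 3: DB = ⌊$19,650 × 125%/7⌋ = $3,508; SL = ⌊$17,450/5⌋ = $3,490 → take DB $3,508. Book value $16,142.
Year 4: DB = ⌊$16,142 × 125%/7⌋ = $2,882; SL = ⌊$13,942/4⌋ = $3,485 → take SL $3,485. Book value $12,657.
Accumulated through year 4 = $29,121 − $12,657 = $16,464.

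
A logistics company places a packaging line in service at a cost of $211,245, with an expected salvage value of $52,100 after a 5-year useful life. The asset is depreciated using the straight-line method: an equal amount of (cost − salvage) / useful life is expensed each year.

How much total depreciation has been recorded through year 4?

$127,316

Depreciable base = $211,245 − $52,100 = $159,145.
Annual expense = $159,145 / 5 = $31,829.
End of year 1: book value $179,416.
End of year 2: book value $147,587.
End of year 3: book value $115,758.
End of year 4: book value $83,929.
Accumulated through year 4 = $211,245 − $83,929 = $127,316.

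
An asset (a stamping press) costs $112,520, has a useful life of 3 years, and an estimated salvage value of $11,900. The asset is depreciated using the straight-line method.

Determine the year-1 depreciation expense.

Depreciable base = $112,520 − $11,900 = $100,620.
Annual expense = $100,620 / 3 = $33,540.

$33,540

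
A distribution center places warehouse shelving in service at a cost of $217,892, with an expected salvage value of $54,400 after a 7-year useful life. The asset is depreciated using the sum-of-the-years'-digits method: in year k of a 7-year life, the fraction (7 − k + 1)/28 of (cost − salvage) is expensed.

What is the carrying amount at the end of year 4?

$89,434

Depreciable base = $217,892 − $54,400 = $163,492.
Sum of the years' digits = 7+6+5+4+3+2+1 = 28.
Year 1: $163,492 × 7/28 = $40,873. Book value $177,019.
Year 2: $163,492 × 6/28 = $35,034. Book value $141,985.
Year 3: $163,492 × 5/28 = $29,195. Book value $112,790.
Year 4: $163,492 × 4/28 = $23,356. Book value $89,434.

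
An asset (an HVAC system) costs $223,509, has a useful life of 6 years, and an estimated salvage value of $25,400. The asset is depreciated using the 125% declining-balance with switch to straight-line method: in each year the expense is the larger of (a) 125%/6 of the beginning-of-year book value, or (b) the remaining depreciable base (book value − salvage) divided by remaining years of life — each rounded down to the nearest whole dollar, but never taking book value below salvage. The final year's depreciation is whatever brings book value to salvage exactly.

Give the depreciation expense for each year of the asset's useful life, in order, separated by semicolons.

$46,564; $36,863; $29,183; $28,499; $28,500; $28,500

Depreciable base = $223,509 − $25,400 = $198,109.
Year 1: DB = ⌊$223,509 × 125%/6⌋ = $46,564; SL = ⌊$198,109/6⌋ = $33,018 → take DB $46,564. Book value $176,945.
Year 2: DB = ⌊$176,945 × 125%/6⌋ = $36,863; SL = ⌊$151,545/5⌋ = $30,309 → take DB $36,863. Book value $140,082.
Year 3: DB = ⌊$140,082 × 125%/6⌋ = $29,183; SL = ⌊$114,682/4⌋ = $28,670 → take DB $29,183. Book value $110,899.
Year 4: DB = ⌊$110,899 × 125%/6⌋ = $23,103; SL = ⌊$85,499/3⌋ = $28,499 → take SL $28,499. Book value $82,400.
Year 5: DB = ⌊$82,400 × 125%/6⌋ = $17,166; SL = ⌊$57,000/2⌋ = $28,500 → take SL $28,500. Book value $53,900.
Year 6 (final): $53,900 − $25,400 = $28,500. Book value $25,400.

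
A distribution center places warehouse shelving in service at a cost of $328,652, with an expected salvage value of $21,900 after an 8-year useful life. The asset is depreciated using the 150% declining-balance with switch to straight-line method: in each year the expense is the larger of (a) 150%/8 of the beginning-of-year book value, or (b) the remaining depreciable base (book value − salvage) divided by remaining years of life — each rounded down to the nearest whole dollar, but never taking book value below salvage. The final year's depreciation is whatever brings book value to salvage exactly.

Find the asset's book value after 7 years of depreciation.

Depreciable base = $328,652 − $21,900 = $306,752.
Year 1: DB = ⌊$328,652 × 150%/8⌋ = $61,622; SL = ⌊$306,752/8⌋ = $38,344 → take DB $61,622. Book value $267,030.
Year 2: DB = ⌊$267,030 × 150%/8⌋ = $50,068; SL = ⌊$245,130/7⌋ = $35,018 → take DB $50,068. Book value $216,962.
Year 3: DB = ⌊$216,962 × 150%/8⌋ = $40,680; SL = ⌊$195,062/6⌋ = $32,510 → take DB $40,680. Book value $176,282.
Year 4: DB = ⌊$176,282 × 150%/8⌋ = $33,052; SL = ⌊$154,382/5⌋ = $30,876 → take DB $33,052. Book value $143,230.
Year 5: DB = ⌊$143,230 × 150%/8⌋ = $26,855; SL = ⌊$121,330/4⌋ = $30,332 → take SL $30,332. Book value $112,898.
Year 6: DB = ⌊$112,898 × 150%/8⌋ = $21,168; SL = ⌊$90,998/3⌋ = $30,332 → take SL $30,332. Book value $82,566.
Year 7: DB = ⌊$82,566 × 150%/8⌋ = $15,481; SL = ⌊$60,666/2⌋ = $30,333 → take SL $30,333. Book value $52,233.

$52,233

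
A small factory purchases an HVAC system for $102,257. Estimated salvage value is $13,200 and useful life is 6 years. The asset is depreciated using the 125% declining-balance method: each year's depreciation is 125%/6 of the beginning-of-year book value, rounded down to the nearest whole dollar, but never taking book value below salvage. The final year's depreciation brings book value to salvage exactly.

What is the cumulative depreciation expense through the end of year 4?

$62,089

Depreciable base = $102,257 − $13,200 = $89,057.
Year 1: ⌊$102,257 × 125%/6⌋ = $21,303. Book value $80,954.
Year 2: ⌊$80,954 × 125%/6⌋ = $16,865. Book value $64,089.
Year 3: ⌊$64,089 × 125%/6⌋ = $13,351. Book value $50,738.
Year 4: ⌊$50,738 × 125%/6⌋ = $10,570. Book value $40,168.
Accumulated through year 4 = $102,257 − $40,168 = $62,089.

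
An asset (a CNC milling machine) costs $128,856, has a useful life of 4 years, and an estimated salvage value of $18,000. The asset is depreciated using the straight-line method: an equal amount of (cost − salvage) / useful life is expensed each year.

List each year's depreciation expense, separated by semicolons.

Depreciable base = $128,856 − $18,000 = $110,856.
Annual expense = $110,856 / 4 = $27,714.
End of year 1: book value $101,142.
End of year 2: book value $73,428.
End of year 3: book value $45,714.
End of year 4: book value $18,000.

$27,714; $27,714; $27,714; $27,714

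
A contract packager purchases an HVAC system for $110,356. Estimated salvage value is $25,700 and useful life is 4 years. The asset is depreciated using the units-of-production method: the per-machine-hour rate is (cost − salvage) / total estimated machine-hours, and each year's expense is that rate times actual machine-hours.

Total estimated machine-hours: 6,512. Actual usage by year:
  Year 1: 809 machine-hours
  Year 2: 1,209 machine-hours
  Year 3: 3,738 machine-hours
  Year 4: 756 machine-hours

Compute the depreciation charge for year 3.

Depreciable base = $110,356 − $25,700 = $84,656.
Rate = $84,656 / 6,512 machine-hours = $13 per machine-hour.
Year 1: 809 × $13 = $10,517. Book value $99,839.
Year 2: 1,209 × $13 = $15,717. Book value $84,122.
Year 3: 3,738 × $13 = $48,594. Book value $35,528.

$48,594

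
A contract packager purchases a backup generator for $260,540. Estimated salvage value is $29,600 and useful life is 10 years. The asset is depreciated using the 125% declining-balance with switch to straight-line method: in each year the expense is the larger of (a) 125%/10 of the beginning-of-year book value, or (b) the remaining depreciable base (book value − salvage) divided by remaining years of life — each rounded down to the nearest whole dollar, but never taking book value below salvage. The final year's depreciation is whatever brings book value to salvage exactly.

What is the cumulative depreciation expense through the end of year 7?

Depreciable base = $260,540 − $29,600 = $230,940.
Year 1: DB = ⌊$260,540 × 125%/10⌋ = $32,567; SL = ⌊$230,940/10⌋ = $23,094 → take DB $32,567. Book value $227,973.
Year 2: DB = ⌊$227,973 × 125%/10⌋ = $28,496; SL = ⌊$198,373/9⌋ = $22,041 → take DB $28,496. Book value $199,477.
Year 3: DB = ⌊$199,477 × 125%/10⌋ = $24,934; SL = ⌊$169,877/8⌋ = $21,234 → take DB $24,934. Book value $174,543.
Year 4: DB = ⌊$174,543 × 125%/10⌋ = $21,817; SL = ⌊$144,943/7⌋ = $20,706 → take DB $21,817. Book value $152,726.
Year 5: DB = ⌊$152,726 × 125%/10⌋ = $19,090; SL = ⌊$123,126/6⌋ = $20,521 → take SL $20,521. Book value $132,205.
Year 6: DB = ⌊$132,205 × 125%/10⌋ = $16,525; SL = ⌊$102,605/5⌋ = $20,521 → take SL $20,521. Book value $111,684.
Year 7: DB = ⌊$111,684 × 125%/10⌋ = $13,960; SL = ⌊$82,084/4⌋ = $20,521 → take SL $20,521. Book value $91,163.
Accumulated through year 7 = $260,540 − $91,163 = $169,377.

$169,377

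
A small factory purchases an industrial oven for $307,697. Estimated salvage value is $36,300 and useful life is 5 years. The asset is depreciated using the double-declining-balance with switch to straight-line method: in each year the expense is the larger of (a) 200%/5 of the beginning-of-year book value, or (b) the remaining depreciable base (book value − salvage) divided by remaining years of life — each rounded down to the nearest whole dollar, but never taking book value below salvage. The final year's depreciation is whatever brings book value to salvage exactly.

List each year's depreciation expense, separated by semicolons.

$123,078; $73,847; $44,308; $26,585; $3,579

Depreciable base = $307,697 − $36,300 = $271,397.
Year 1: DB = ⌊$307,697 × 200%/5⌋ = $123,078; SL = ⌊$271,397/5⌋ = $54,279 → take DB $123,078. Book value $184,619.
Year 2: DB = ⌊$184,619 × 200%/5⌋ = $73,847; SL = ⌊$148,319/4⌋ = $37,079 → take DB $73,847. Book value $110,772.
Year 3: DB = ⌊$110,772 × 200%/5⌋ = $44,308; SL = ⌊$74,472/3⌋ = $24,824 → take DB $44,308. Book value $66,464.
Year 4: DB = ⌊$66,464 × 200%/5⌋ = $26,585; SL = ⌊$30,164/2⌋ = $15,082 → take DB $26,585. Book value $39,879.
Year 5 (final): $39,879 − $36,300 = $3,579. Book value $36,300.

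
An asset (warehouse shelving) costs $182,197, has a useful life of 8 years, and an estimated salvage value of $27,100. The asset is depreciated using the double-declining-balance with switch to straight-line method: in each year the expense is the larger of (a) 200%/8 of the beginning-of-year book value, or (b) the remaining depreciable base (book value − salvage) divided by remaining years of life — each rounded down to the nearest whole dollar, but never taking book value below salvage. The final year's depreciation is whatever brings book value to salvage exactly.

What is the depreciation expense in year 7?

$5,328

Depreciable base = $182,197 − $27,100 = $155,097.
Year 1: DB = ⌊$182,197 × 200%/8⌋ = $45,549; SL = ⌊$155,097/8⌋ = $19,387 → take DB $45,549. Book value $136,648.
Year 2: DB = ⌊$136,648 × 200%/8⌋ = $34,162; SL = ⌊$109,548/7⌋ = $15,649 → take DB $34,162. Book value $102,486.
Year 3: DB = ⌊$102,486 × 200%/8⌋ = $25,621; SL = ⌊$75,386/6⌋ = $12,564 → take DB $25,621. Book value $76,865.
Year 4: DB = ⌊$76,865 × 200%/8⌋ = $19,216; SL = ⌊$49,765/5⌋ = $9,953 → take DB $19,216. Book value $57,649.
Year 5: DB = ⌊$57,649 × 200%/8⌋ = $14,412; SL = ⌊$30,549/4⌋ = $7,637 → take DB $14,412. Book value $43,237.
Year 6: DB = ⌊$43,237 × 200%/8⌋ = $10,809; SL = ⌊$16,137/3⌋ = $5,379 → take DB $10,809. Book value $32,428.
Year 7: DB = ⌊$32,428 × 200%/8⌋ = $8,107; SL = ⌊$5,328/2⌋ = $2,664 → take DB $8,107, capped at $5,328. Book value $27,100.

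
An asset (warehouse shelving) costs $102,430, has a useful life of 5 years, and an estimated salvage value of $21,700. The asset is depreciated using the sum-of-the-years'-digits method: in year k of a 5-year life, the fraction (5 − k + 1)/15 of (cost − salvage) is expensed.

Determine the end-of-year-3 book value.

$37,846

Depreciable base = $102,430 − $21,700 = $80,730.
Sum of the years' digits = 5+4+3+2+1 = 15.
Year 1: $80,730 × 5/15 = $26,910. Book value $75,520.
Year 2: $80,730 × 4/15 = $21,528. Book value $53,992.
Year 3: $80,730 × 3/15 = $16,146. Book value $37,846.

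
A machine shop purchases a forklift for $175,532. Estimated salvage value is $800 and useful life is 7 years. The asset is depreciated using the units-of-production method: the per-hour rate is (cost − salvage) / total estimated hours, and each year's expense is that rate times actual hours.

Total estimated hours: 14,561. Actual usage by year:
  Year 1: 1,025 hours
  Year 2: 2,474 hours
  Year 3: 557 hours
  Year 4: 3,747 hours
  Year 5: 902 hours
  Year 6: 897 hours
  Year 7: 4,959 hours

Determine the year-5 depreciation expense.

$10,824

Depreciable base = $175,532 − $800 = $174,732.
Rate = $174,732 / 14,561 hours = $12 per hour.
Year 1: 1,025 × $12 = $12,300. Book value $163,232.
Year 2: 2,474 × $12 = $29,688. Book value $133,544.
Year 3: 557 × $12 = $6,684. Book value $126,860.
Year 4: 3,747 × $12 = $44,964. Book value $81,896.
Year 5: 902 × $12 = $10,824. Book value $71,072.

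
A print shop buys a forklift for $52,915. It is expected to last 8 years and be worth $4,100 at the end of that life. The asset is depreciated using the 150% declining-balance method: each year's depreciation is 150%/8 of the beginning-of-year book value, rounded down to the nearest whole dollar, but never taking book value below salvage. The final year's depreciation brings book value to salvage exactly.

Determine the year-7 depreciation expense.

$2,854

Depreciable base = $52,915 − $4,100 = $48,815.
Year 1: ⌊$52,915 × 150%/8⌋ = $9,921. Book value $42,994.
Year 2: ⌊$42,994 × 150%/8⌋ = $8,061. Book value $34,933.
Year 3: ⌊$34,933 × 150%/8⌋ = $6,549. Book value $28,384.
Year 4: ⌊$28,384 × 150%/8⌋ = $5,322. Book value $23,062.
Year 5: ⌊$23,062 × 150%/8⌋ = $4,324. Book value $18,738.
Year 6: ⌊$18,738 × 150%/8⌋ = $3,513. Book value $15,225.
Year 7: ⌊$15,225 × 150%/8⌋ = $2,854. Book value $12,371.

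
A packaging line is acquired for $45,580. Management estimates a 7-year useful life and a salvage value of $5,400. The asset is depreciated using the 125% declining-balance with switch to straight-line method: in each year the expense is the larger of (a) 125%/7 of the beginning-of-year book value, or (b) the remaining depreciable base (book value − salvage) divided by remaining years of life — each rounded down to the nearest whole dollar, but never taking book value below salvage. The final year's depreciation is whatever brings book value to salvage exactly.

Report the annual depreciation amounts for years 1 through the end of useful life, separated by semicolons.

$8,139; $6,685; $5,492; $4,966; $4,966; $4,966; $4,966

Depreciable base = $45,580 − $5,400 = $40,180.
Year 1: DB = ⌊$45,580 × 125%/7⌋ = $8,139; SL = ⌊$40,180/7⌋ = $5,740 → take DB $8,139. Book value $37,441.
Year 2: DB = ⌊$37,441 × 125%/7⌋ = $6,685; SL = ⌊$32,041/6⌋ = $5,340 → take DB $6,685. Book value $30,756.
Year 3: DB = ⌊$30,756 × 125%/7⌋ = $5,492; SL = ⌊$25,356/5⌋ = $5,071 → take DB $5,492. Book value $25,264.
Year 4: DB = ⌊$25,264 × 125%/7⌋ = $4,511; SL = ⌊$19,864/4⌋ = $4,966 → take SL $4,966. Book value $20,298.
Year 5: DB = ⌊$20,298 × 125%/7⌋ = $3,624; SL = ⌊$14,898/3⌋ = $4,966 → take SL $4,966. Book value $15,332.
Year 6: DB = ⌊$15,332 × 125%/7⌋ = $2,737; SL = ⌊$9,932/2⌋ = $4,966 → take SL $4,966. Book value $10,366.
Year 7 (final): $10,366 − $5,400 = $4,966. Book value $5,400.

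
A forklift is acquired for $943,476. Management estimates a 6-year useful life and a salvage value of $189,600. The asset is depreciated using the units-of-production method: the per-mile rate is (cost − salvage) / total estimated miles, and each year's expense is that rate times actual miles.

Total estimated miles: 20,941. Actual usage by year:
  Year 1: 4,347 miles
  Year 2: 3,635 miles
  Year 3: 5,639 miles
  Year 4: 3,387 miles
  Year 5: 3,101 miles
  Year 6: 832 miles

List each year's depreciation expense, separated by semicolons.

Depreciable base = $943,476 − $189,600 = $753,876.
Rate = $753,876 / 20,941 miles = $36 per mile.
Year 1: 4,347 × $36 = $156,492. Book value $786,984.
Year 2: 3,635 × $36 = $130,860. Book value $656,124.
Year 3: 5,639 × $36 = $203,004. Book value $453,120.
Year 4: 3,387 × $36 = $121,932. Book value $331,188.
Year 5: 3,101 × $36 = $111,636. Book value $219,552.
Year 6: 832 × $36 = $29,952. Book value $189,600.

$156,492; $130,860; $203,004; $121,932; $111,636; $29,952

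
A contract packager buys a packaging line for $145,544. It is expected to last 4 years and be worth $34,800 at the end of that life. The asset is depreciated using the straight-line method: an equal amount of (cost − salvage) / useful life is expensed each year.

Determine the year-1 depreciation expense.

Depreciable base = $145,544 − $34,800 = $110,744.
Annual expense = $110,744 / 4 = $27,686.

$27,686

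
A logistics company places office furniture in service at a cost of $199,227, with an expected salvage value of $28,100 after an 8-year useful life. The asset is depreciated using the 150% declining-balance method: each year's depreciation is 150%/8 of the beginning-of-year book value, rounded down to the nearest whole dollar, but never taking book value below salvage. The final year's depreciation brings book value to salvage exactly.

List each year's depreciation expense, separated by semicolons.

$37,355; $30,351; $24,660; $20,036; $16,279; $13,227; $10,747; $18,472

Depreciable base = $199,227 − $28,100 = $171,127.
Year 1: ⌊$199,227 × 150%/8⌋ = $37,355. Book value $161,872.
Year 2: ⌊$161,872 × 150%/8⌋ = $30,351. Book value $131,521.
Year 3: ⌊$131,521 × 150%/8⌋ = $24,660. Book value $106,861.
Year 4: ⌊$106,861 × 150%/8⌋ = $20,036. Book value $86,825.
Year 5: ⌊$86,825 × 150%/8⌋ = $16,279. Book value $70,546.
Year 6: ⌊$70,546 × 150%/8⌋ = $13,227. Book value $57,319.
Year 7: ⌊$57,319 × 150%/8⌋ = $10,747. Book value $46,572.
Year 8 (final): $46,572 − $28,100 = $18,472. Book value $28,100.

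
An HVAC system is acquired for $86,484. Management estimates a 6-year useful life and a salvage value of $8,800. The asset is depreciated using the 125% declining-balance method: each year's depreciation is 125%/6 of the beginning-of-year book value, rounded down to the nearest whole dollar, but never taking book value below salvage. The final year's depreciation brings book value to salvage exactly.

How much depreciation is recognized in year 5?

Depreciable base = $86,484 − $8,800 = $77,684.
Year 1: ⌊$86,484 × 125%/6⌋ = $18,017. Book value $68,467.
Year 2: ⌊$68,467 × 125%/6⌋ = $14,263. Book value $54,204.
Year 3: ⌊$54,204 × 125%/6⌋ = $11,292. Book value $42,912.
Year 4: ⌊$42,912 × 125%/6⌋ = $8,940. Book value $33,972.
Year 5: ⌊$33,972 × 125%/6⌋ = $7,077. Book value $26,895.

$7,077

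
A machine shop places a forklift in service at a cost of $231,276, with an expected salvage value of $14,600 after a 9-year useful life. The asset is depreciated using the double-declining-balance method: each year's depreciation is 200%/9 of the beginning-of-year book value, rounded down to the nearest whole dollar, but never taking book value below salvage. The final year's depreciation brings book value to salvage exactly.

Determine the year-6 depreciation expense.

Depreciable base = $231,276 − $14,600 = $216,676.
Year 1: ⌊$231,276 × 200%/9⌋ = $51,394. Book value $179,882.
Year 2: ⌊$179,882 × 200%/9⌋ = $39,973. Book value $139,909.
Year 3: ⌊$139,909 × 200%/9⌋ = $31,090. Book value $108,819.
Year 4: ⌊$108,819 × 200%/9⌋ = $24,182. Book value $84,637.
Year 5: ⌊$84,637 × 200%/9⌋ = $18,808. Book value $65,829.
Year 6: ⌊$65,829 × 200%/9⌋ = $14,628. Book value $51,201.

$14,628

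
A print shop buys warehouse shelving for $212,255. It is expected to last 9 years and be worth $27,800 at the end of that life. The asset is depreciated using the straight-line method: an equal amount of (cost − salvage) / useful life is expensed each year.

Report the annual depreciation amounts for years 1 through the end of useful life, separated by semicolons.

$20,495; $20,495; $20,495; $20,495; $20,495; $20,495; $20,495; $20,495; $20,495

Depreciable base = $212,255 − $27,800 = $184,455.
Annual expense = $184,455 / 9 = $20,495.
End of year 1: book value $191,760.
End of year 2: book value $171,265.
End of year 3: book value $150,770.
End of year 4: book value $130,275.
End of year 5: book value $109,780.
End of year 6: book value $89,285.
End of year 7: book value $68,790.
End of year 8: book value $48,295.
End of year 9: book value $27,800.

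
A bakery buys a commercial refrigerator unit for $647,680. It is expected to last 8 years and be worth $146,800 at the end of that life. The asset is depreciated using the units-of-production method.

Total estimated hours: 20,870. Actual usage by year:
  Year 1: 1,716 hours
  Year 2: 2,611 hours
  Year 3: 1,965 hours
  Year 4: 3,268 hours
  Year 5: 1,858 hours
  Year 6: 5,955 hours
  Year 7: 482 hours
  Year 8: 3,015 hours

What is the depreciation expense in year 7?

$11,568

Depreciable base = $647,680 − $146,800 = $500,880.
Rate = $500,880 / 20,870 hours = $24 per hour.
Year 1: 1,716 × $24 = $41,184. Book value $606,496.
Year 2: 2,611 × $24 = $62,664. Book value $543,832.
Year 3: 1,965 × $24 = $47,160. Book value $496,672.
Year 4: 3,268 × $24 = $78,432. Book value $418,240.
Year 5: 1,858 × $24 = $44,592. Book value $373,648.
Year 6: 5,955 × $24 = $142,920. Book value $230,728.
Year 7: 482 × $24 = $11,568. Book value $219,160.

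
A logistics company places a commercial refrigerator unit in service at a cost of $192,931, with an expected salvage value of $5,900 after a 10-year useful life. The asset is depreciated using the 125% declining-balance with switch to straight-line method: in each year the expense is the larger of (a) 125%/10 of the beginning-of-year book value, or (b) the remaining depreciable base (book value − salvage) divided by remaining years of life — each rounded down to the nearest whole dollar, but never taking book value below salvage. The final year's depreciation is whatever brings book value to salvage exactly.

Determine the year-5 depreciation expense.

Depreciable base = $192,931 − $5,900 = $187,031.
Year 1: DB = ⌊$192,931 × 125%/10⌋ = $24,116; SL = ⌊$187,031/10⌋ = $18,703 → take DB $24,116. Book value $168,815.
Year 2: DB = ⌊$168,815 × 125%/10⌋ = $21,101; SL = ⌊$162,915/9⌋ = $18,101 → take DB $21,101. Book value $147,714.
Year 3: DB = ⌊$147,714 × 125%/10⌋ = $18,464; SL = ⌊$141,814/8⌋ = $17,726 → take DB $18,464. Book value $129,250.
Year 4: DB = ⌊$129,250 × 125%/10⌋ = $16,156; SL = ⌊$123,350/7⌋ = $17,621 → take SL $17,621. Book value $111,629.
Year 5: DB = ⌊$111,629 × 125%/10⌋ = $13,953; SL = ⌊$105,729/6⌋ = $17,621 → take SL $17,621. Book value $94,008.

$17,621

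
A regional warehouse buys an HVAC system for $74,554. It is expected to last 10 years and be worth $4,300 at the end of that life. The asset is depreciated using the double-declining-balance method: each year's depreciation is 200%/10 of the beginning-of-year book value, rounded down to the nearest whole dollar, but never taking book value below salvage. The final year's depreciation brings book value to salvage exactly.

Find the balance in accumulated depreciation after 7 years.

$58,917

Depreciable base = $74,554 − $4,300 = $70,254.
Year 1: ⌊$74,554 × 200%/10⌋ = $14,910. Book value $59,644.
Year 2: ⌊$59,644 × 200%/10⌋ = $11,928. Book value $47,716.
Year 3: ⌊$47,716 × 200%/10⌋ = $9,543. Book value $38,173.
Year 4: ⌊$38,173 × 200%/10⌋ = $7,634. Book value $30,539.
Year 5: ⌊$30,539 × 200%/10⌋ = $6,107. Book value $24,432.
Year 6: ⌊$24,432 × 200%/10⌋ = $4,886. Book value $19,546.
Year 7: ⌊$19,546 × 200%/10⌋ = $3,909. Book value $15,637.
Accumulated through year 7 = $74,554 − $15,637 = $58,917.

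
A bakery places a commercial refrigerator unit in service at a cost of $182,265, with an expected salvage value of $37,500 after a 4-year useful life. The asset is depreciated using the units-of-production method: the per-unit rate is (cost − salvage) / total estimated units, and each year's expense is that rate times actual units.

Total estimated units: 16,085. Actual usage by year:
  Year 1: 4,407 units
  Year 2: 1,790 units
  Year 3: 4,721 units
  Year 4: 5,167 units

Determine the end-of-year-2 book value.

Depreciable base = $182,265 − $37,500 = $144,765.
Rate = $144,765 / 16,085 units = $9 per unit.
Year 1: 4,407 × $9 = $39,663. Book value $142,602.
Year 2: 1,790 × $9 = $16,110. Book value $126,492.

$126,492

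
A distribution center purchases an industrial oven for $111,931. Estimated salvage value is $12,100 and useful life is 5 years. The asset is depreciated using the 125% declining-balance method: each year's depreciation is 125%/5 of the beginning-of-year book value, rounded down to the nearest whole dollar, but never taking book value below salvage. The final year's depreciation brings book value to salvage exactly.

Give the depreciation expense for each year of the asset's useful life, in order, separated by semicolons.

Depreciable base = $111,931 − $12,100 = $99,831.
Year 1: ⌊$111,931 × 125%/5⌋ = $27,982. Book value $83,949.
Year 2: ⌊$83,949 × 125%/5⌋ = $20,987. Book value $62,962.
Year 3: ⌊$62,962 × 125%/5⌋ = $15,740. Book value $47,222.
Year 4: ⌊$47,222 × 125%/5⌋ = $11,805. Book value $35,417.
Year 5 (final): $35,417 − $12,100 = $23,317. Book value $12,100.

$27,982; $20,987; $15,740; $11,805; $23,317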